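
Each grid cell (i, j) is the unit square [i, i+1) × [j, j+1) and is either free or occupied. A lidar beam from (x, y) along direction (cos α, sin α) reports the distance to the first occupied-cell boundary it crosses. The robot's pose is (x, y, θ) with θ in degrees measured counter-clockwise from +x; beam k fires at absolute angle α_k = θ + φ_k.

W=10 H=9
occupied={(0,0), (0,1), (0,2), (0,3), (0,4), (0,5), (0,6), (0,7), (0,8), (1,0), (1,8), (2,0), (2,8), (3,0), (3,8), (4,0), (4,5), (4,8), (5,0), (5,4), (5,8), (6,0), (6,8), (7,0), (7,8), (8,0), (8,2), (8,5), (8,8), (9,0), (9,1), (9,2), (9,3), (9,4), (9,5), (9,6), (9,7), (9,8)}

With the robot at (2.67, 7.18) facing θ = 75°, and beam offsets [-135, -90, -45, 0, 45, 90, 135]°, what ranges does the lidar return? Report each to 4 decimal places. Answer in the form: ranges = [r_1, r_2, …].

ranges = [7.1360, 5.5180, 1.6400, 0.8489, 0.9469, 1.7289, 1.9283]

beam 1: φ=-135°, α=300°
  direction (0.5000, -0.8660); cell (2,7); t to first gridline: x 0.6600, y 0.2078 (then +2.0000 / +1.1547)
    (2,6) via y @ 0.2078
    (3,6) via x @ 0.6600
    (3,5) via y @ 1.3625
    (3,4) via y @ 2.5172
    (4,4) via x @ 2.6600
    (4,3) via y @ 3.6719
    (5,3) via x @ 4.6600
    (5,2) via y @ 4.8266
    (5,1) via y @ 5.9813
    (6,1) via x @ 6.6600
    (6,0) via y @ 7.1360  # hit
  → r_1 = 7.1360
beam 2: φ=-90°, α=345°
  direction (0.9659, -0.2588); cell (2,7); t to first gridline: x 0.3416, y 0.6955 (then +1.0353 / +3.8637)
    (3,7) via x @ 0.3416
    (3,6) via y @ 0.6955
    (4,6) via x @ 1.3769
    (5,6) via x @ 2.4122
    (6,6) via x @ 3.4475
    (7,6) via x @ 4.4827
    (7,5) via y @ 4.5592
    (8,5) via x @ 5.5180  # hit
  → r_2 = 5.5180
beam 3: φ=-45°, α=30°
  direction (0.8660, 0.5000); cell (2,7); t to first gridline: x 0.3811, y 1.6400 (then +1.1547 / +2.0000)
    (3,7) via x @ 0.3811
    (4,7) via x @ 1.5358
    (4,8) via y @ 1.6400  # hit
  → r_3 = 1.6400
beam 4: φ=0°, α=75°
  direction (0.2588, 0.9659); cell (2,7); t to first gridline: x 1.2750, y 0.8489 (then +3.8637 / +1.0353)
    (2,8) via y @ 0.8489  # hit
  → r_4 = 0.8489
beam 5: φ=45°, α=120°
  direction (-0.5000, 0.8660); cell (2,7); t to first gridline: x 1.3400, y 0.9469 (then +2.0000 / +1.1547)
    (2,8) via y @ 0.9469  # hit
  → r_5 = 0.9469
beam 6: φ=90°, α=165°
  direction (-0.9659, 0.2588); cell (2,7); t to first gridline: x 0.6936, y 3.1682 (then +1.0353 / +3.8637)
    (1,7) via x @ 0.6936
    (0,7) via x @ 1.7289  # hit
  → r_6 = 1.7289
beam 7: φ=135°, α=210°
  direction (-0.8660, -0.5000); cell (2,7); t to first gridline: x 0.7736, y 0.3600 (then +1.1547 / +2.0000)
    (2,6) via y @ 0.3600
    (1,6) via x @ 0.7736
    (0,6) via x @ 1.9283  # hit
  → r_7 = 1.9283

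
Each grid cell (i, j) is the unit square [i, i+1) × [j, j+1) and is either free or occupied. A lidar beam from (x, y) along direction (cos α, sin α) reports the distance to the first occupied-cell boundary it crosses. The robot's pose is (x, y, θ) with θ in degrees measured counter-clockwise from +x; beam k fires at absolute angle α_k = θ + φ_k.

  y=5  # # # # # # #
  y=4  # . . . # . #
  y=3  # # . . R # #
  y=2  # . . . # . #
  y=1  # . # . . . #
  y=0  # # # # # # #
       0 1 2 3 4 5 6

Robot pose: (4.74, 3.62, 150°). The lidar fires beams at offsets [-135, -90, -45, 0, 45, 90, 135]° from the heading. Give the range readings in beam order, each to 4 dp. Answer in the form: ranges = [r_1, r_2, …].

beam 1: φ=-135°, α=15°
  d=(0.9659,0.2588)  start (4,3)  tX=0.2692 tY=1.4682  stride 1/|dx|=1.0353 1/|dy|=3.8637
    cross x-line → (5,3), t=0.2692 (wall)
  → r_1 = 0.2692
beam 2: φ=-90°, α=60°
  d=(0.5000,0.8660)  start (4,3)  tX=0.5200 tY=0.4388  stride 1/|dx|=2.0000 1/|dy|=1.1547
    cross y-line → (4,4), t=0.4388 (wall)
  → r_2 = 0.4388
beam 3: φ=-45°, α=105°
  d=(-0.2588,0.9659)  start (4,3)  tX=2.8591 tY=0.3934  stride 1/|dx|=3.8637 1/|dy|=1.0353
    cross y-line → (4,4), t=0.3934 (wall)
  → r_3 = 0.3934
beam 4: φ=0°, α=150°
  d=(-0.8660,0.5000)  start (4,3)  tX=0.8545 tY=0.7600  stride 1/|dx|=1.1547 1/|dy|=2.0000
    cross y-line → (4,4), t=0.7600 (wall)
  → r_4 = 0.7600
beam 5: φ=45°, α=195°
  d=(-0.9659,-0.2588)  start (4,3)  tX=0.7661 tY=2.3955  stride 1/|dx|=1.0353 1/|dy|=3.8637
    cross x-line → (3,3), t=0.7661
    cross x-line → (2,3), t=1.8014
    cross y-line → (2,2), t=2.3955
    cross x-line → (1,2), t=2.8367
    cross x-line → (0,2), t=3.8719 (wall)
  → r_5 = 3.8719
beam 6: φ=90°, α=240°
  d=(-0.5000,-0.8660)  start (4,3)  tX=1.4800 tY=0.7159  stride 1/|dx|=2.0000 1/|dy|=1.1547
    cross y-line → (4,2), t=0.7159 (wall)
  → r_6 = 0.7159
beam 7: φ=135°, α=285°
  d=(0.2588,-0.9659)  start (4,3)  tX=1.0046 tY=0.6419  stride 1/|dx|=3.8637 1/|dy|=1.0353
    cross y-line → (4,2), t=0.6419 (wall)
  → r_7 = 0.6419

ranges = [0.2692, 0.4388, 0.3934, 0.7600, 3.8719, 0.7159, 0.6419]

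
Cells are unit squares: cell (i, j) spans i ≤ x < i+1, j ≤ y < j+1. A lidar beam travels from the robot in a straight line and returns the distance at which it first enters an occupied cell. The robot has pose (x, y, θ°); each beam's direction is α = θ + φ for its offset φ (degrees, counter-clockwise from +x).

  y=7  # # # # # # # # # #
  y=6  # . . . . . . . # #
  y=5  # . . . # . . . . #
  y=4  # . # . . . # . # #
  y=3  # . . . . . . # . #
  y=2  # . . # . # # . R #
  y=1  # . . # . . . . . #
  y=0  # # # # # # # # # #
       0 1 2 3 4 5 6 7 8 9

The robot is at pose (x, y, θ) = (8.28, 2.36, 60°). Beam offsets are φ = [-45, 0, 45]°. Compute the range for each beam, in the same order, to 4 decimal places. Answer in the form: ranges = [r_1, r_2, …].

beam 1: φ=-45°, α=15°
  cosα=0.9659 sinα=0.2588 | (8,2) | tMaxX 0.7454 tMaxY 2.4728 | tΔX 1.0353 tΔY 3.8637
    t=0.7454 [x] (9,2) — stop
  → r_1 = 0.7454
beam 2: φ=0°, α=60°
  cosα=0.5000 sinα=0.8660 | (8,2) | tMaxX 1.4400 tMaxY 0.7390 | tΔX 2.0000 tΔY 1.1547
    t=0.7390 [y] (8,3)
    t=1.4400 [x] (9,3) — stop
  → r_2 = 1.4400
beam 3: φ=45°, α=105°
  cosα=-0.2588 sinα=0.9659 | (8,2) | tMaxX 1.0818 tMaxY 0.6626 | tΔX 3.8637 tΔY 1.0353
    t=0.6626 [y] (8,3)
    t=1.0818 [x] (7,3) — stop
  → r_3 = 1.0818

ranges = [0.7454, 1.4400, 1.0818]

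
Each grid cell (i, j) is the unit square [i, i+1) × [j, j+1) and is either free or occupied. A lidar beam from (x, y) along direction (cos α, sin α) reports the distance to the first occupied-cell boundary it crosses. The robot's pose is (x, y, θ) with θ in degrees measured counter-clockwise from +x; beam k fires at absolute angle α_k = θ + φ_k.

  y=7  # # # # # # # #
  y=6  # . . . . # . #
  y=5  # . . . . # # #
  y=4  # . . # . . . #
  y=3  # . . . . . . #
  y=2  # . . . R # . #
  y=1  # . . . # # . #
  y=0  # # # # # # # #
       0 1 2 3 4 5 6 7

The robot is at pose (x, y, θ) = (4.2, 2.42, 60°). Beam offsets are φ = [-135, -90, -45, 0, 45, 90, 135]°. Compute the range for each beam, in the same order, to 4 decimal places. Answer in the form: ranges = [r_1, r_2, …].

ranges = [0.4348, 0.8400, 0.8282, 2.9791, 1.6357, 3.6950, 3.3129]

beam 1: φ=-135°, α=285°
  dir = (cos 285°, sin 285°) = (0.2588, -0.9659); from cell (4,2)
  next x-line at t=3.0910, next y-line at t=0.4348; Δt_x=3.8637, Δt_y=1.0353
    y: enter (4,1) at t=0.4348 ← occupied
  → r_1 = 0.4348
beam 2: φ=-90°, α=330°
  dir = (cos 330°, sin 330°) = (0.8660, -0.5000); from cell (4,2)
  next x-line at t=0.9238, next y-line at t=0.8400; Δt_x=1.1547, Δt_y=2.0000
    y: enter (4,1) at t=0.8400 ← occupied
  → r_2 = 0.8400
beam 3: φ=-45°, α=15°
  dir = (cos 15°, sin 15°) = (0.9659, 0.2588); from cell (4,2)
  next x-line at t=0.8282, next y-line at t=2.2409; Δt_x=1.0353, Δt_y=3.8637
    x: enter (5,2) at t=0.8282 ← occupied
  → r_3 = 0.8282
beam 4: φ=0°, α=60°
  dir = (cos 60°, sin 60°) = (0.5000, 0.8660); from cell (4,2)
  next x-line at t=1.6000, next y-line at t=0.6697; Δt_x=2.0000, Δt_y=1.1547
    y: enter (4,3) at t=0.6697
    x: enter (5,3) at t=1.6000
    y: enter (5,4) at t=1.8244
    y: enter (5,5) at t=2.9791 ← occupied
  → r_4 = 2.9791
beam 5: φ=45°, α=105°
  dir = (cos 105°, sin 105°) = (-0.2588, 0.9659); from cell (4,2)
  next x-line at t=0.7727, next y-line at t=0.6005; Δt_x=3.8637, Δt_y=1.0353
    y: enter (4,3) at t=0.6005
    x: enter (3,3) at t=0.7727
    y: enter (3,4) at t=1.6357 ← occupied
  → r_5 = 1.6357
beam 6: φ=90°, α=150°
  dir = (cos 150°, sin 150°) = (-0.8660, 0.5000); from cell (4,2)
  next x-line at t=0.2309, next y-line at t=1.1600; Δt_x=1.1547, Δt_y=2.0000
    x: enter (3,2) at t=0.2309
    y: enter (3,3) at t=1.1600
    x: enter (2,3) at t=1.3856
    x: enter (1,3) at t=2.5403
    y: enter (1,4) at t=3.1600
    x: enter (0,4) at t=3.6950 ← occupied
  → r_6 = 3.6950
beam 7: φ=135°, α=195°
  dir = (cos 195°, sin 195°) = (-0.9659, -0.2588); from cell (4,2)
  next x-line at t=0.2071, next y-line at t=1.6228; Δt_x=1.0353, Δt_y=3.8637
    x: enter (3,2) at t=0.2071
    x: enter (2,2) at t=1.2423
    y: enter (2,1) at t=1.6228
    x: enter (1,1) at t=2.2776
    x: enter (0,1) at t=3.3129 ← occupied
  → r_7 = 3.3129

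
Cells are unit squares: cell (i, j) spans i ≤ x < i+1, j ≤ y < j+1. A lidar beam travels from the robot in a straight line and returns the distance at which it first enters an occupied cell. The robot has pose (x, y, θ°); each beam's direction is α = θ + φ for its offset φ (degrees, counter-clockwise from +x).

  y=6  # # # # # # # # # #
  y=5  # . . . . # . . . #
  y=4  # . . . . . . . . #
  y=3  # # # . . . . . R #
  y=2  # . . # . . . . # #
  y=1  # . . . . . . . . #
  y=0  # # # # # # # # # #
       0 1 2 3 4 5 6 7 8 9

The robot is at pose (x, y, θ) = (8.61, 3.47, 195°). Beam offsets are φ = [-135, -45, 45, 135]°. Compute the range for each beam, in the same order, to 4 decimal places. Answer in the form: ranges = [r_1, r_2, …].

beam 1: φ=-135°, α=60°
  direction (0.5000, 0.8660); cell (8,3); t to first gridline: x 0.7800, y 0.6120 (then +2.0000 / +1.1547)
    (8,4) via y @ 0.6120
    (9,4) via x @ 0.7800  # hit
  → r_1 = 0.7800
beam 2: φ=-45°, α=150°
  direction (-0.8660, 0.5000); cell (8,3); t to first gridline: x 0.7044, y 1.0600 (then +1.1547 / +2.0000)
    (7,3) via x @ 0.7044
    (7,4) via y @ 1.0600
    (6,4) via x @ 1.8591
    (5,4) via x @ 3.0138
    (5,5) via y @ 3.0600  # hit
  → r_2 = 3.0600
beam 3: φ=45°, α=240°
  direction (-0.5000, -0.8660); cell (8,3); t to first gridline: x 1.2200, y 0.5427 (then +2.0000 / +1.1547)
    (8,2) via y @ 0.5427  # hit
  → r_3 = 0.5427
beam 4: φ=135°, α=330°
  direction (0.8660, -0.5000); cell (8,3); t to first gridline: x 0.4503, y 0.9400 (then +1.1547 / +2.0000)
    (9,3) via x @ 0.4503  # hit
  → r_4 = 0.4503

ranges = [0.7800, 3.0600, 0.5427, 0.4503]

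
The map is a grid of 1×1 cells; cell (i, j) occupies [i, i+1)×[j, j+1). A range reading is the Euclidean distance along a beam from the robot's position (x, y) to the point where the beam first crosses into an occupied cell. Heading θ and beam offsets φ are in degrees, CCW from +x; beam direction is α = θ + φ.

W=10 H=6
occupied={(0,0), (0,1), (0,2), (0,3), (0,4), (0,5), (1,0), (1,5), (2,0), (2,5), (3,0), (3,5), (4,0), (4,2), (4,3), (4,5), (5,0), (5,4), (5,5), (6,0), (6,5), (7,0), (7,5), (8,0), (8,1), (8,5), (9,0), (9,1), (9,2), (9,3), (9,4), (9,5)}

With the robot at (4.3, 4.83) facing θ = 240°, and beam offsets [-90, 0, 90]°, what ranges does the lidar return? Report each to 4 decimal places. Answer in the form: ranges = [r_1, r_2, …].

beam 1: φ=-90°, α=150°
  direction (-0.8660, 0.5000); cell (4,4); t to first gridline: x 0.3464, y 0.3400 (then +1.1547 / +2.0000)
    (4,5) via y @ 0.3400  # hit
  → r_1 = 0.3400
beam 2: φ=0°, α=240°
  direction (-0.5000, -0.8660); cell (4,4); t to first gridline: x 0.6000, y 0.9584 (then +2.0000 / +1.1547)
    (3,4) via x @ 0.6000
    (3,3) via y @ 0.9584
    (3,2) via y @ 2.1131
    (2,2) via x @ 2.6000
    (2,1) via y @ 3.2678
    (2,0) via y @ 4.4225  # hit
  → r_2 = 4.4225
beam 3: φ=90°, α=330°
  direction (0.8660, -0.5000); cell (4,4); t to first gridline: x 0.8083, y 1.6600 (then +1.1547 / +2.0000)
    (5,4) via x @ 0.8083  # hit
  → r_3 = 0.8083

ranges = [0.3400, 4.4225, 0.8083]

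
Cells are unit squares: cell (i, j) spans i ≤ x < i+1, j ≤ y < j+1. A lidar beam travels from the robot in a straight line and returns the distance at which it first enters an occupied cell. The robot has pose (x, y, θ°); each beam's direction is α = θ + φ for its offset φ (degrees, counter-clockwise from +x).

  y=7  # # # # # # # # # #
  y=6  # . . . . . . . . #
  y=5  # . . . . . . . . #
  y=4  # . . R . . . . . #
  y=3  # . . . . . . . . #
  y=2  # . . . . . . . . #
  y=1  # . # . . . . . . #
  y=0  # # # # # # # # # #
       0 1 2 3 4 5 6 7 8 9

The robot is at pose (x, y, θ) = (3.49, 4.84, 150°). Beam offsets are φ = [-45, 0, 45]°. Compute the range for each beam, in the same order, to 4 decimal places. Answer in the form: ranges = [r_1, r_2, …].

beam 1: φ=-45°, α=105°
  dir = (cos 105°, sin 105°) = (-0.2588, 0.9659); from cell (3,4)
  next x-line at t=1.8932, next y-line at t=0.1656; Δt_x=3.8637, Δt_y=1.0353
    y: enter (3,5) at t=0.1656
    y: enter (3,6) at t=1.2009
    x: enter (2,6) at t=1.8932
    y: enter (2,7) at t=2.2362 ← occupied
  → r_1 = 2.2362
beam 2: φ=0°, α=150°
  dir = (cos 150°, sin 150°) = (-0.8660, 0.5000); from cell (3,4)
  next x-line at t=0.5658, next y-line at t=0.3200; Δt_x=1.1547, Δt_y=2.0000
    y: enter (3,5) at t=0.3200
    x: enter (2,5) at t=0.5658
    x: enter (1,5) at t=1.7205
    y: enter (1,6) at t=2.3200
    x: enter (0,6) at t=2.8752 ← occupied
  → r_2 = 2.8752
beam 3: φ=45°, α=195°
  dir = (cos 195°, sin 195°) = (-0.9659, -0.2588); from cell (3,4)
  next x-line at t=0.5073, next y-line at t=3.2455; Δt_x=1.0353, Δt_y=3.8637
    x: enter (2,4) at t=0.5073
    x: enter (1,4) at t=1.5426
    x: enter (0,4) at t=2.5778 ← occupied
  → r_3 = 2.5778

ranges = [2.2362, 2.8752, 2.5778]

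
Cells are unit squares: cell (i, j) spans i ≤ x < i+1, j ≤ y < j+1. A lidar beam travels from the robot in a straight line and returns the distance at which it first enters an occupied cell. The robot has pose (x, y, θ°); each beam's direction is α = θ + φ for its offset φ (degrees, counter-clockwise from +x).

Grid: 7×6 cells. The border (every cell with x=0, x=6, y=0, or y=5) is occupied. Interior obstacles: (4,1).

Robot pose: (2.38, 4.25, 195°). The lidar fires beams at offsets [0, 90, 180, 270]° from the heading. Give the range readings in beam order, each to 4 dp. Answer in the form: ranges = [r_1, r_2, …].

ranges = [1.4287, 3.3646, 2.8978, 0.7765]

beam 1: φ=0°, α=195°
  direction (-0.9659, -0.2588); cell (2,4); t to first gridline: x 0.3934, y 0.9659 (then +1.0353 / +3.8637)
    (1,4) via x @ 0.3934
    (1,3) via y @ 0.9659
    (0,3) via x @ 1.4287  # hit
  → r_1 = 1.4287
beam 2: φ=90°, α=285°
  direction (0.2588, -0.9659); cell (2,4); t to first gridline: x 2.3955, y 0.2588 (then +3.8637 / +1.0353)
    (2,3) via y @ 0.2588
    (2,2) via y @ 1.2941
    (2,1) via y @ 2.3294
    (3,1) via x @ 2.3955
    (3,0) via y @ 3.3646  # hit
  → r_2 = 3.3646
beam 3: φ=180°, α=15°
  direction (0.9659, 0.2588); cell (2,4); t to first gridline: x 0.6419, y 2.8978 (then +1.0353 / +3.8637)
    (3,4) via x @ 0.6419
    (4,4) via x @ 1.6771
    (5,4) via x @ 2.7124
    (5,5) via y @ 2.8978  # hit
  → r_3 = 2.8978
beam 4: φ=270°, α=105°
  direction (-0.2588, 0.9659); cell (2,4); t to first gridline: x 1.4682, y 0.7765 (then +3.8637 / +1.0353)
    (2,5) via y @ 0.7765  # hit
  → r_4 = 0.7765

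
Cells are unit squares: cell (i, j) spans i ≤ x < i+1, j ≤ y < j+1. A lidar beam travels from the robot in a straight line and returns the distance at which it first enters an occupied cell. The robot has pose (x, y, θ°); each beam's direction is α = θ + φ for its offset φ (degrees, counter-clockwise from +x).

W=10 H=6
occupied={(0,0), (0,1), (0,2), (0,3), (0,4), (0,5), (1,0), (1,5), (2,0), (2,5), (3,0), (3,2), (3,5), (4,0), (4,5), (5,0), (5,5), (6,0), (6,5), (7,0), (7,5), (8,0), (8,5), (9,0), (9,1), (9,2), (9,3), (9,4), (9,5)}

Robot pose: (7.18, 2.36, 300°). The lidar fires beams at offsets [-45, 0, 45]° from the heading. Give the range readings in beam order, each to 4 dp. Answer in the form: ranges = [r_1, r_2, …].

ranges = [1.4080, 1.5704, 1.8842]

beam 1: φ=-45°, α=255°
  dir = (cos 255°, sin 255°) = (-0.2588, -0.9659); from cell (7,2)
  next x-line at t=0.6955, next y-line at t=0.3727; Δt_x=3.8637, Δt_y=1.0353
    y: enter (7,1) at t=0.3727
    x: enter (6,1) at t=0.6955
    y: enter (6,0) at t=1.4080 ← occupied
  → r_1 = 1.4080
beam 2: φ=0°, α=300°
  dir = (cos 300°, sin 300°) = (0.5000, -0.8660); from cell (7,2)
  next x-line at t=1.6400, next y-line at t=0.4157; Δt_x=2.0000, Δt_y=1.1547
    y: enter (7,1) at t=0.4157
    y: enter (7,0) at t=1.5704 ← occupied
  → r_2 = 1.5704
beam 3: φ=45°, α=345°
  dir = (cos 345°, sin 345°) = (0.9659, -0.2588); from cell (7,2)
  next x-line at t=0.8489, next y-line at t=1.3909; Δt_x=1.0353, Δt_y=3.8637
    x: enter (8,2) at t=0.8489
    y: enter (8,1) at t=1.3909
    x: enter (9,1) at t=1.8842 ← occupied
  → r_3 = 1.8842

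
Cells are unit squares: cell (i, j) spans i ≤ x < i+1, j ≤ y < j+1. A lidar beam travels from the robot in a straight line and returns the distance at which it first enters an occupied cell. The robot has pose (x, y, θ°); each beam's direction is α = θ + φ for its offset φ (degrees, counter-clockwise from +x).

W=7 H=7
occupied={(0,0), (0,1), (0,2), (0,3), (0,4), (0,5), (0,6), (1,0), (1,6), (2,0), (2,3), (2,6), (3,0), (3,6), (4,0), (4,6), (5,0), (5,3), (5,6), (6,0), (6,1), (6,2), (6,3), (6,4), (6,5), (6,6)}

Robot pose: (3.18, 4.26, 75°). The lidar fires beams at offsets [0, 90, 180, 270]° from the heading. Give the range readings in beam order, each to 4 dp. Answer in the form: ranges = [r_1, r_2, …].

beam 1: φ=0°, α=75°
  d=(0.2588,0.9659)  start (3,4)  tX=3.1682 tY=0.7661  stride 1/|dx|=3.8637 1/|dy|=1.0353
    cross y-line → (3,5), t=0.7661
    cross y-line → (3,6), t=1.8014 (wall)
  → r_1 = 1.8014
beam 2: φ=90°, α=165°
  d=(-0.9659,0.2588)  start (3,4)  tX=0.1863 tY=2.8591  stride 1/|dx|=1.0353 1/|dy|=3.8637
    cross x-line → (2,4), t=0.1863
    cross x-line → (1,4), t=1.2216
    cross x-line → (0,4), t=2.2569 (wall)
  → r_2 = 2.2569
beam 3: φ=180°, α=255°
  d=(-0.2588,-0.9659)  start (3,4)  tX=0.6955 tY=0.2692  stride 1/|dx|=3.8637 1/|dy|=1.0353
    cross y-line → (3,3), t=0.2692
    cross x-line → (2,3), t=0.6955 (wall)
  → r_3 = 0.6955
beam 4: φ=270°, α=345°
  d=(0.9659,-0.2588)  start (3,4)  tX=0.8489 tY=1.0046  stride 1/|dx|=1.0353 1/|dy|=3.8637
    cross x-line → (4,4), t=0.8489
    cross y-line → (4,3), t=1.0046
    cross x-line → (5,3), t=1.8842 (wall)
  → r_4 = 1.8842

ranges = [1.8014, 2.2569, 0.6955, 1.8842]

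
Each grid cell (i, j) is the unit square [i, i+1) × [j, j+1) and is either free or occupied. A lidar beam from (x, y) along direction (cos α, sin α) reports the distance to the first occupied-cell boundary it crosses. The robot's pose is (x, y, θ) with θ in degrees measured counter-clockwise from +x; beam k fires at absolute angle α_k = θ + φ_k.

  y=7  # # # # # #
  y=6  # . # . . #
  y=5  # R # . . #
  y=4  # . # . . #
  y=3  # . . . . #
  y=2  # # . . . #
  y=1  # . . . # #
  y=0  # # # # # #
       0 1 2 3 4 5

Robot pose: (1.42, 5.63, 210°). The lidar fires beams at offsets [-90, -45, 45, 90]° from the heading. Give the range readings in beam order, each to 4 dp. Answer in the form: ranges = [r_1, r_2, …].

ranges = [0.8400, 0.4348, 1.6228, 1.1600]

beam 1: φ=-90°, α=120°
  cosα=-0.5000 sinα=0.8660 | (1,5) | tMaxX 0.8400 tMaxY 0.4272 | tΔX 2.0000 tΔY 1.1547
    t=0.4272 [y] (1,6)
    t=0.8400 [x] (0,6) — stop
  → r_1 = 0.8400
beam 2: φ=-45°, α=165°
  cosα=-0.9659 sinα=0.2588 | (1,5) | tMaxX 0.4348 tMaxY 1.4296 | tΔX 1.0353 tΔY 3.8637
    t=0.4348 [x] (0,5) — stop
  → r_2 = 0.4348
beam 3: φ=45°, α=255°
  cosα=-0.2588 sinα=-0.9659 | (1,5) | tMaxX 1.6228 tMaxY 0.6522 | tΔX 3.8637 tΔY 1.0353
    t=0.6522 [y] (1,4)
    t=1.6228 [x] (0,4) — stop
  → r_3 = 1.6228
beam 4: φ=90°, α=300°
  cosα=0.5000 sinα=-0.8660 | (1,5) | tMaxX 1.1600 tMaxY 0.7275 | tΔX 2.0000 tΔY 1.1547
    t=0.7275 [y] (1,4)
    t=1.1600 [x] (2,4) — stop
  → r_4 = 1.1600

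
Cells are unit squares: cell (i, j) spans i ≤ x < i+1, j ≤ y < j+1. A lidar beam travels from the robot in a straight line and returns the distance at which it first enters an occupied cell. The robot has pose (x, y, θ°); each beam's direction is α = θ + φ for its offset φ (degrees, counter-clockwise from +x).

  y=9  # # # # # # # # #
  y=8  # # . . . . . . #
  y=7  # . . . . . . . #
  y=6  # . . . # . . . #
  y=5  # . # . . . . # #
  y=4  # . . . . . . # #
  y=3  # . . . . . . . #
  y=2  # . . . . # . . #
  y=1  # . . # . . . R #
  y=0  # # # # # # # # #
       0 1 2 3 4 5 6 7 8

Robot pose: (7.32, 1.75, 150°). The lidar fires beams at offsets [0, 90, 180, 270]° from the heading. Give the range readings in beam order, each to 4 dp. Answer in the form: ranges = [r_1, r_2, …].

ranges = [1.5242, 0.8660, 0.7852, 1.3600]

beam 1: φ=0°, α=150°
  d=(-0.8660,0.5000)  start (7,1)  tX=0.3695 tY=0.5000  stride 1/|dx|=1.1547 1/|dy|=2.0000
    cross x-line → (6,1), t=0.3695
    cross y-line → (6,2), t=0.5000
    cross x-line → (5,2), t=1.5242 (wall)
  → r_1 = 1.5242
beam 2: φ=90°, α=240°
  d=(-0.5000,-0.8660)  start (7,1)  tX=0.6400 tY=0.8660  stride 1/|dx|=2.0000 1/|dy|=1.1547
    cross x-line → (6,1), t=0.6400
    cross y-line → (6,0), t=0.8660 (wall)
  → r_2 = 0.8660
beam 3: φ=180°, α=330°
  d=(0.8660,-0.5000)  start (7,1)  tX=0.7852 tY=1.5000  stride 1/|dx|=1.1547 1/|dy|=2.0000
    cross x-line → (8,1), t=0.7852 (wall)
  → r_3 = 0.7852
beam 4: φ=270°, α=60°
  d=(0.5000,0.8660)  start (7,1)  tX=1.3600 tY=0.2887  stride 1/|dx|=2.0000 1/|dy|=1.1547
    cross y-line → (7,2), t=0.2887
    cross x-line → (8,2), t=1.3600 (wall)
  → r_4 = 1.3600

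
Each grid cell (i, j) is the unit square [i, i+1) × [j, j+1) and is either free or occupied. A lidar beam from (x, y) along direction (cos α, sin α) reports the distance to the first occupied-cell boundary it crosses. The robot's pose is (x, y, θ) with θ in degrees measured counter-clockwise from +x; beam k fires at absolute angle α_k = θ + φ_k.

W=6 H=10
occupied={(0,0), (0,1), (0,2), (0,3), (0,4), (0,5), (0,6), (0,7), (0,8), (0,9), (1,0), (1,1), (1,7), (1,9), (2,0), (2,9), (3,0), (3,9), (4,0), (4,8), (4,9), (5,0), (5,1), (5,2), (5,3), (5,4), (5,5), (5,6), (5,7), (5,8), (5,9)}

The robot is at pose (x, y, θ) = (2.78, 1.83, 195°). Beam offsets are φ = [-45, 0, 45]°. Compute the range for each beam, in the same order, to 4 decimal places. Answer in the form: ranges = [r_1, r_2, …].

beam 1: φ=-45°, α=150°
  dir = (cos 150°, sin 150°) = (-0.8660, 0.5000); from cell (2,1)
  next x-line at t=0.9007, next y-line at t=0.3400; Δt_x=1.1547, Δt_y=2.0000
    y: enter (2,2) at t=0.3400
    x: enter (1,2) at t=0.9007
    x: enter (0,2) at t=2.0554 ← occupied
  → r_1 = 2.0554
beam 2: φ=0°, α=195°
  dir = (cos 195°, sin 195°) = (-0.9659, -0.2588); from cell (2,1)
  next x-line at t=0.8075, next y-line at t=3.2069; Δt_x=1.0353, Δt_y=3.8637
    x: enter (1,1) at t=0.8075 ← occupied
  → r_2 = 0.8075
beam 3: φ=45°, α=240°
  dir = (cos 240°, sin 240°) = (-0.5000, -0.8660); from cell (2,1)
  next x-line at t=1.5600, next y-line at t=0.9584; Δt_x=2.0000, Δt_y=1.1547
    y: enter (2,0) at t=0.9584 ← occupied
  → r_3 = 0.9584

ranges = [2.0554, 0.8075, 0.9584]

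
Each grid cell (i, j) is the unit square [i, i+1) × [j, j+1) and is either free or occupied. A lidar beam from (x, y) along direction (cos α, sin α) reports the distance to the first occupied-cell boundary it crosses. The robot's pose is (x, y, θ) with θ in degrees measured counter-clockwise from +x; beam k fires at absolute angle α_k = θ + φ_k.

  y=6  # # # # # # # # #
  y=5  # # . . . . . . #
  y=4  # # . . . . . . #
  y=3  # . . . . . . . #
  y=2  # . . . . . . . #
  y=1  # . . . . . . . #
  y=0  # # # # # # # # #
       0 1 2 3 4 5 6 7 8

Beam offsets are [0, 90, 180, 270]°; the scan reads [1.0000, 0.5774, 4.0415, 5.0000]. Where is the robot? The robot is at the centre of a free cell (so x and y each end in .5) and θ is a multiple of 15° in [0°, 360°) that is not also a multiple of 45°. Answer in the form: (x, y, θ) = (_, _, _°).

(x, y, θ) = (4.5, 1.5, 210°)

The pose lattice has 33·16 = 528 candidates. Test each by forward raycasting.
  (4.5, 5.5, 30°): beam 3 = 2.8868 ≠ 4.0415 ✗
  (7.5, 4.5, 75°): beam 1 = 1.5529 ≠ 1.0000 ✗
  (2.5, 5.5, 150°): beam 1 = 0.5774 ≠ 1.0000 ✗
  (4.5, 4.5, 195°): beam 1 = 3.6235 ≠ 1.0000 ✗
  …
  (4.5, 1.5, 210°): r_1=1.0000, r_2=0.5774, r_3=4.0415, r_4=5.0000 — all match ✓
Unique over the lattice → pose = (4.5, 1.5, 210°).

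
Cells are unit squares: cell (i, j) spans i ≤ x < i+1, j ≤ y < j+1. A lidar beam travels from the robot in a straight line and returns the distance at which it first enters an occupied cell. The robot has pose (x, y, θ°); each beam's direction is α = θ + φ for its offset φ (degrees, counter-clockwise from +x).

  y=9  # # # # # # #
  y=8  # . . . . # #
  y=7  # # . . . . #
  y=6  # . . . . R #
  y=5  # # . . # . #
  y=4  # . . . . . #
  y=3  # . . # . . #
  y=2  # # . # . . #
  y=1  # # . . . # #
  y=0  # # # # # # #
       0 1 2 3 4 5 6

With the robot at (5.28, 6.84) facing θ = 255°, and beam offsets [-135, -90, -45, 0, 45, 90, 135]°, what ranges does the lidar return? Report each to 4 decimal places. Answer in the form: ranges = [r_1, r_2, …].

ranges = [2.4942, 3.3957, 4.9421, 1.0818, 1.4400, 0.7454, 0.8314]

beam 1: φ=-135°, α=120°
  dir = (cos 120°, sin 120°) = (-0.5000, 0.8660); from cell (5,6)
  next x-line at t=0.5600, next y-line at t=0.1848; Δt_x=2.0000, Δt_y=1.1547
    y: enter (5,7) at t=0.1848
    x: enter (4,7) at t=0.5600
    y: enter (4,8) at t=1.3395
    y: enter (4,9) at t=2.4942 ← occupied
  → r_1 = 2.4942
beam 2: φ=-90°, α=165°
  dir = (cos 165°, sin 165°) = (-0.9659, 0.2588); from cell (5,6)
  next x-line at t=0.2899, next y-line at t=0.6182; Δt_x=1.0353, Δt_y=3.8637
    x: enter (4,6) at t=0.2899
    y: enter (4,7) at t=0.6182
    x: enter (3,7) at t=1.3252
    x: enter (2,7) at t=2.3604
    x: enter (1,7) at t=3.3957 ← occupied
  → r_2 = 3.3957
beam 3: φ=-45°, α=210°
  dir = (cos 210°, sin 210°) = (-0.8660, -0.5000); from cell (5,6)
  next x-line at t=0.3233, next y-line at t=1.6800; Δt_x=1.1547, Δt_y=2.0000
    x: enter (4,6) at t=0.3233
    x: enter (3,6) at t=1.4780
    y: enter (3,5) at t=1.6800
    x: enter (2,5) at t=2.6327
    y: enter (2,4) at t=3.6800
    x: enter (1,4) at t=3.7874
    x: enter (0,4) at t=4.9421 ← occupied
  → r_3 = 4.9421
beam 4: φ=0°, α=255°
  dir = (cos 255°, sin 255°) = (-0.2588, -0.9659); from cell (5,6)
  next x-line at t=1.0818, next y-line at t=0.8696; Δt_x=3.8637, Δt_y=1.0353
    y: enter (5,5) at t=0.8696
    x: enter (4,5) at t=1.0818 ← occupied
  → r_4 = 1.0818
beam 5: φ=45°, α=300°
  dir = (cos 300°, sin 300°) = (0.5000, -0.8660); from cell (5,6)
  next x-line at t=1.4400, next y-line at t=0.9699; Δt_x=2.0000, Δt_y=1.1547
    y: enter (5,5) at t=0.9699
    x: enter (6,5) at t=1.4400 ← occupied
  → r_5 = 1.4400
beam 6: φ=90°, α=345°
  dir = (cos 345°, sin 345°) = (0.9659, -0.2588); from cell (5,6)
  next x-line at t=0.7454, next y-line at t=3.2455; Δt_x=1.0353, Δt_y=3.8637
    x: enter (6,6) at t=0.7454 ← occupied
  → r_6 = 0.7454
beam 7: φ=135°, α=30°
  dir = (cos 30°, sin 30°) = (0.8660, 0.5000); from cell (5,6)
  next x-line at t=0.8314, next y-line at t=0.3200; Δt_x=1.1547, Δt_y=2.0000
    y: enter (5,7) at t=0.3200
    x: enter (6,7) at t=0.8314 ← occupied
  → r_7 = 0.8314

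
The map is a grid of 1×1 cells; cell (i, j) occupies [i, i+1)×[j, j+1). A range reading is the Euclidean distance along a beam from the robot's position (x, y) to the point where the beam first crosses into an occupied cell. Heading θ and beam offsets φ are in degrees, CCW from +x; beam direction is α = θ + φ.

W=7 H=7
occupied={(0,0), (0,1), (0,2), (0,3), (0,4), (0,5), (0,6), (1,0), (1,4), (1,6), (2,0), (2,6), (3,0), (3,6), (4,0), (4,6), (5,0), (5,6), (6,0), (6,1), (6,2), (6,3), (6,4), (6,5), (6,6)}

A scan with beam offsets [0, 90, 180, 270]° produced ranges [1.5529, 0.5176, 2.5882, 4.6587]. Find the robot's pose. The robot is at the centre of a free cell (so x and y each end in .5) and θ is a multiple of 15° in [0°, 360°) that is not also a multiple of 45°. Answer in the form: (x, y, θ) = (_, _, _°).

The pose lattice has 24·16 = 384 candidates. Test each by forward raycasting.
  (1.5, 3.5, 285°): beam 1 = 2.5882 ≠ 1.5529 ✗
  (1.5, 1.5, 120°): beam 1 = 1.0000 ≠ 1.5529 ✗
  (3.5, 1.5, 30°): beam 1 = 2.8868 ≠ 1.5529 ✗
  …
  (4.5, 5.5, 15°): r_1=1.5529, r_2=0.5176, r_3=2.5882, r_4=4.6587 — all match ✓
No second candidate reproduces the full scan.

(x, y, θ) = (4.5, 5.5, 15°)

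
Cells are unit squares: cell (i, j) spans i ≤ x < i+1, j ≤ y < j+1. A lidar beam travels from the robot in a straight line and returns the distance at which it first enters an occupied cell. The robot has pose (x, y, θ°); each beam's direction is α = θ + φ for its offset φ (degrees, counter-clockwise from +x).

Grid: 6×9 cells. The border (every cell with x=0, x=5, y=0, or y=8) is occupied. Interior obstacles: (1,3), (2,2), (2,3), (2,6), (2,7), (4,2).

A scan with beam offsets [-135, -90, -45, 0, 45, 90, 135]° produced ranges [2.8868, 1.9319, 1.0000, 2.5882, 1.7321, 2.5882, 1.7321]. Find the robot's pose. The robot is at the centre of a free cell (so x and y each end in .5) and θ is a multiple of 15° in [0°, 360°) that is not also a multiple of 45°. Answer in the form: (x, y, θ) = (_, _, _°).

(x, y, θ) = (3.5, 5.5, 195°)

Candidates: 22 free-cell centres × 16 headings = 352 poses. Raycast each; keep the one whose scan matches to 4 dp.
  (1.5, 5.5, 285°): beam 1 = 0.5774 ≠ 2.8868 ✗
  (2.5, 5.5, 15°): beam 1 = 1.7321 ≠ 2.8868 ✗
  (1.5, 4.5, 120°): beam 1 = 3.6235 ≠ 2.8868 ✗
  (2.5, 1.5, 195°): beam 1 = 0.5774 ≠ 2.8868 ✗
  …
  (3.5, 5.5, 195°): r_1=2.8868, r_2=1.9319, r_3=1.0000, r_4=2.5882, r_5=1.7321, r_6=2.5882, r_7=1.7321 — all match ✓
No second candidate reproduces the full scan.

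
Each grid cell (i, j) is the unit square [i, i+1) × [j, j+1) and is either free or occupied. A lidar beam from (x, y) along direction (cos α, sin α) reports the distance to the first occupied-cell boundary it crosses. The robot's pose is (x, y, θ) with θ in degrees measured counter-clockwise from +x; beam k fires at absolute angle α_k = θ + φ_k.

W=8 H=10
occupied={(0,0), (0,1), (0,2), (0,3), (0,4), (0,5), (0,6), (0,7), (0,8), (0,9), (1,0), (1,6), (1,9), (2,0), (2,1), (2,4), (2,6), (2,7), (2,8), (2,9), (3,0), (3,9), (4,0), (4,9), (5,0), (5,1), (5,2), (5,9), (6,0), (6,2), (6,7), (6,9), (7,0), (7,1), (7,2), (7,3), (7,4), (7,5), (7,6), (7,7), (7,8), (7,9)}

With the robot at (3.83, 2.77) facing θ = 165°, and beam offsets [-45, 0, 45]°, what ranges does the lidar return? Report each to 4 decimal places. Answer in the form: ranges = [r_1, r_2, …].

beam 1: φ=-45°, α=120°
  direction (-0.5000, 0.8660); cell (3,2); t to first gridline: x 1.6600, y 0.2656 (then +2.0000 / +1.1547)
    (3,3) via y @ 0.2656
    (3,4) via y @ 1.4203
    (2,4) via x @ 1.6600  # hit
  → r_1 = 1.6600
beam 2: φ=0°, α=165°
  direction (-0.9659, 0.2588); cell (3,2); t to first gridline: x 0.8593, y 0.8887 (then +1.0353 / +3.8637)
    (2,2) via x @ 0.8593
    (2,3) via y @ 0.8887
    (1,3) via x @ 1.8946
    (0,3) via x @ 2.9298  # hit
  → r_2 = 2.9298
beam 3: φ=45°, α=210°
  direction (-0.8660, -0.5000); cell (3,2); t to first gridline: x 0.9584, y 1.5400 (then +1.1547 / +2.0000)
    (2,2) via x @ 0.9584
    (2,1) via y @ 1.5400  # hit
  → r_3 = 1.5400

ranges = [1.6600, 2.9298, 1.5400]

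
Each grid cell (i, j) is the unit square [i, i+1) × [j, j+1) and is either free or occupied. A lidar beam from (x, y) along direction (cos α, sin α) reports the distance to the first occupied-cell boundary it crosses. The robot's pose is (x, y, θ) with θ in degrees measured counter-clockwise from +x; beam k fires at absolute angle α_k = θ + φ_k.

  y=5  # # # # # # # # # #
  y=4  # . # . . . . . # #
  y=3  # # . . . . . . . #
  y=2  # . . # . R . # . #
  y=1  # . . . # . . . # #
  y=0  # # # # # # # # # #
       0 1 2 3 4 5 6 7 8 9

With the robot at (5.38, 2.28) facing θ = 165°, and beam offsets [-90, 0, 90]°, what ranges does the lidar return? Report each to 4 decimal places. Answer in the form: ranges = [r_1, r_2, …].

ranges = [2.8160, 1.4287, 1.3252]

beam 1: φ=-90°, α=75°
  cosα=0.2588 sinα=0.9659 | (5,2) | tMaxX 2.3955 tMaxY 0.7454 | tΔX 3.8637 tΔY 1.0353
    t=0.7454 [y] (5,3)
    t=1.7807 [y] (5,4)
    t=2.3955 [x] (6,4)
    t=2.8160 [y] (6,5) — stop
  → r_1 = 2.8160
beam 2: φ=0°, α=165°
  cosα=-0.9659 sinα=0.2588 | (5,2) | tMaxX 0.3934 tMaxY 2.7819 | tΔX 1.0353 tΔY 3.8637
    t=0.3934 [x] (4,2)
    t=1.4287 [x] (3,2) — stop
  → r_2 = 1.4287
beam 3: φ=90°, α=255°
  cosα=-0.2588 sinα=-0.9659 | (5,2) | tMaxX 1.4682 tMaxY 0.2899 | tΔX 3.8637 tΔY 1.0353
    t=0.2899 [y] (5,1)
    t=1.3252 [y] (5,0) — stop
  → r_3 = 1.3252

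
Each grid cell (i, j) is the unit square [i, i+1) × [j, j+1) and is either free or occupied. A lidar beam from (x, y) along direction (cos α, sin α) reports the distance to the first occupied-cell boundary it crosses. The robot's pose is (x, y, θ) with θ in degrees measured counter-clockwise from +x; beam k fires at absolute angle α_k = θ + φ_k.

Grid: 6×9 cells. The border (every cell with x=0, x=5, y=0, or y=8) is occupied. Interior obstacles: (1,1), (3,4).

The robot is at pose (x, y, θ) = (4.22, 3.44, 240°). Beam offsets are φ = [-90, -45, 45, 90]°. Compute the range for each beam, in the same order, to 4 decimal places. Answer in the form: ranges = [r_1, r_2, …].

ranges = [1.1200, 3.3336, 2.5261, 0.9007]

beam 1: φ=-90°, α=150°
  dir = (cos 150°, sin 150°) = (-0.8660, 0.5000); from cell (4,3)
  next x-line at t=0.2540, next y-line at t=1.1200; Δt_x=1.1547, Δt_y=2.0000
    x: enter (3,3) at t=0.2540
    y: enter (3,4) at t=1.1200 ← occupied
  → r_1 = 1.1200
beam 2: φ=-45°, α=195°
  dir = (cos 195°, sin 195°) = (-0.9659, -0.2588); from cell (4,3)
  next x-line at t=0.2278, next y-line at t=1.7000; Δt_x=1.0353, Δt_y=3.8637
    x: enter (3,3) at t=0.2278
    x: enter (2,3) at t=1.2630
    y: enter (2,2) at t=1.7000
    x: enter (1,2) at t=2.2983
    x: enter (0,2) at t=3.3336 ← occupied
  → r_2 = 3.3336
beam 3: φ=45°, α=285°
  dir = (cos 285°, sin 285°) = (0.2588, -0.9659); from cell (4,3)
  next x-line at t=3.0137, next y-line at t=0.4555; Δt_x=3.8637, Δt_y=1.0353
    y: enter (4,2) at t=0.4555
    y: enter (4,1) at t=1.4908
    y: enter (4,0) at t=2.5261 ← occupied
  → r_3 = 2.5261
beam 4: φ=90°, α=330°
  dir = (cos 330°, sin 330°) = (0.8660, -0.5000); from cell (4,3)
  next x-line at t=0.9007, next y-line at t=0.8800; Δt_x=1.1547, Δt_y=2.0000
    y: enter (4,2) at t=0.8800
    x: enter (5,2) at t=0.9007 ← occupied
  → r_4 = 0.9007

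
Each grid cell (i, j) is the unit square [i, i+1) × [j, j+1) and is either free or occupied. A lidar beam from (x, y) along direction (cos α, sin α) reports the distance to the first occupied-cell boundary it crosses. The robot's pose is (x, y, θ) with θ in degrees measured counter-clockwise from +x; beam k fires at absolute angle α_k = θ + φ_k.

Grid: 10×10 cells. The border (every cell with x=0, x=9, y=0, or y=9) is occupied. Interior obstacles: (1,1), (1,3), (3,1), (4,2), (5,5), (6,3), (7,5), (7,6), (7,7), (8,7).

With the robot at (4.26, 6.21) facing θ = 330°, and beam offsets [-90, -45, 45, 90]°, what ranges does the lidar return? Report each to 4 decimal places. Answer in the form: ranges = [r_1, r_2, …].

ranges = [4.8613, 5.3938, 2.8367, 3.2216]

beam 1: φ=-90°, α=240°
  dir = (cos 240°, sin 240°) = (-0.5000, -0.8660); from cell (4,6)
  next x-line at t=0.5200, next y-line at t=0.2425; Δt_x=2.0000, Δt_y=1.1547
    y: enter (4,5) at t=0.2425
    x: enter (3,5) at t=0.5200
    y: enter (3,4) at t=1.3972
    x: enter (2,4) at t=2.5200
    y: enter (2,3) at t=2.5519
    y: enter (2,2) at t=3.7066
    x: enter (1,2) at t=4.5200
    y: enter (1,1) at t=4.8613 ← occupied
  → r_1 = 4.8613
beam 2: φ=-45°, α=285°
  dir = (cos 285°, sin 285°) = (0.2588, -0.9659); from cell (4,6)
  next x-line at t=2.8591, next y-line at t=0.2174; Δt_x=3.8637, Δt_y=1.0353
    y: enter (4,5) at t=0.2174
    y: enter (4,4) at t=1.2527
    y: enter (4,3) at t=2.2880
    x: enter (5,3) at t=2.8591
    y: enter (5,2) at t=3.3232
    y: enter (5,1) at t=4.3585
    y: enter (5,0) at t=5.3938 ← occupied
  → r_2 = 5.3938
beam 3: φ=45°, α=15°
  dir = (cos 15°, sin 15°) = (0.9659, 0.2588); from cell (4,6)
  next x-line at t=0.7661, next y-line at t=3.0523; Δt_x=1.0353, Δt_y=3.8637
    x: enter (5,6) at t=0.7661
    x: enter (6,6) at t=1.8014
    x: enter (7,6) at t=2.8367 ← occupied
  → r_3 = 2.8367
beam 4: φ=90°, α=60°
  dir = (cos 60°, sin 60°) = (0.5000, 0.8660); from cell (4,6)
  next x-line at t=1.4800, next y-line at t=0.9122; Δt_x=2.0000, Δt_y=1.1547
    y: enter (4,7) at t=0.9122
    x: enter (5,7) at t=1.4800
    y: enter (5,8) at t=2.0669
    y: enter (5,9) at t=3.2216 ← occupied
  → r_4 = 3.2216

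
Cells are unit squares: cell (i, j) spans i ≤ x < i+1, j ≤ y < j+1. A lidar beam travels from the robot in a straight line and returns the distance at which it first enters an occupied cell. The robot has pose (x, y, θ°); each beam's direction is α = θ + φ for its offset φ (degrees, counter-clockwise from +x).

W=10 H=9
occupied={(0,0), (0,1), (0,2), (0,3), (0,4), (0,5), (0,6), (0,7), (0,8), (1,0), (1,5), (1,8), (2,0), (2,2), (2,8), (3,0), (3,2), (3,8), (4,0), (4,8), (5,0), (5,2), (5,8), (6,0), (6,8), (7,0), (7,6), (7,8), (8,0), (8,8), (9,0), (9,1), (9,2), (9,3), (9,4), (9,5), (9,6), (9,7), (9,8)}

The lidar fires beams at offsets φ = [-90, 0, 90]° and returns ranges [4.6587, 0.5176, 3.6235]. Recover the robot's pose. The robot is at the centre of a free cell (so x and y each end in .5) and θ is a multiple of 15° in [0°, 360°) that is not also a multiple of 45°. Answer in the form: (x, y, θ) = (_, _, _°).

Enumerate (i+0.5, j+0.5, θ) over the 51 free cells and 16 admissible headings. For each, cast all 3 beams and compare to the given ranges.
  (3.5, 3.5, 105°): beam 1 = 5.6940 ≠ 4.6587 ✗
  (7.5, 3.5, 30°): beam 1 = 2.8868 ≠ 4.6587 ✗
  (6.5, 4.5, 105°): beam 1 = 2.5882 ≠ 4.6587 ✗
  …
  (5.5, 3.5, 255°): r_1=4.6587, r_2=0.5176, r_3=3.6235 — all match ✓
Only this pose fits every beam.

(x, y, θ) = (5.5, 3.5, 255°)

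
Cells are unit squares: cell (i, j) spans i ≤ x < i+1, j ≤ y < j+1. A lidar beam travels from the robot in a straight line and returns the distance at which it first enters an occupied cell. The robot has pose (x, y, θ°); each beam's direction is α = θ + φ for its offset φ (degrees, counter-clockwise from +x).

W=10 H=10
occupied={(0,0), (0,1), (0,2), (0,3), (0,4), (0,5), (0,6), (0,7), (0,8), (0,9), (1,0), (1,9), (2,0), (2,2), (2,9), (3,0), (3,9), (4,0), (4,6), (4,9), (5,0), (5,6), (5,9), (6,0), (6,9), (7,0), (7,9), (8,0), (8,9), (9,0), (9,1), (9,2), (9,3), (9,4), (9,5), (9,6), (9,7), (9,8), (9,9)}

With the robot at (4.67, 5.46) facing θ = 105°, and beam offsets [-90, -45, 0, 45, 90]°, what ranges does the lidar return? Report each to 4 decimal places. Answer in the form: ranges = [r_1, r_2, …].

ranges = [4.4827, 0.6235, 0.5590, 4.2378, 3.7995]

beam 1: φ=-90°, α=15°
  cosα=0.9659 sinα=0.2588 | (4,5) | tMaxX 0.3416 tMaxY 2.0864 | tΔX 1.0353 tΔY 3.8637
    t=0.3416 [x] (5,5)
    t=1.3769 [x] (6,5)
    t=2.0864 [y] (6,6)
    t=2.4122 [x] (7,6)
    t=3.4475 [x] (8,6)
    t=4.4827 [x] (9,6) — stop
  → r_1 = 4.4827
beam 2: φ=-45°, α=60°
  cosα=0.5000 sinα=0.8660 | (4,5) | tMaxX 0.6600 tMaxY 0.6235 | tΔX 2.0000 tΔY 1.1547
    t=0.6235 [y] (4,6) — stop
  → r_2 = 0.6235
beam 3: φ=0°, α=105°
  cosα=-0.2588 sinα=0.9659 | (4,5) | tMaxX 2.5887 tMaxY 0.5590 | tΔX 3.8637 tΔY 1.0353
    t=0.5590 [y] (4,6) — stop
  → r_3 = 0.5590
beam 4: φ=45°, α=150°
  cosα=-0.8660 sinα=0.5000 | (4,5) | tMaxX 0.7736 tMaxY 1.0800 | tΔX 1.1547 tΔY 2.0000
    t=0.7736 [x] (3,5)
    t=1.0800 [y] (3,6)
    t=1.9283 [x] (2,6)
    t=3.0800 [y] (2,7)
    t=3.0831 [x] (1,7)
    t=4.2378 [x] (0,7) — stop
  → r_4 = 4.2378
beam 5: φ=90°, α=195°
  cosα=-0.9659 sinα=-0.2588 | (4,5) | tMaxX 0.6936 tMaxY 1.7773 | tΔX 1.0353 tΔY 3.8637
    t=0.6936 [x] (3,5)
    t=1.7289 [x] (2,5)
    t=1.7773 [y] (2,4)
    t=2.7642 [x] (1,4)
    t=3.7995 [x] (0,4) — stop
  → r_5 = 3.7995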